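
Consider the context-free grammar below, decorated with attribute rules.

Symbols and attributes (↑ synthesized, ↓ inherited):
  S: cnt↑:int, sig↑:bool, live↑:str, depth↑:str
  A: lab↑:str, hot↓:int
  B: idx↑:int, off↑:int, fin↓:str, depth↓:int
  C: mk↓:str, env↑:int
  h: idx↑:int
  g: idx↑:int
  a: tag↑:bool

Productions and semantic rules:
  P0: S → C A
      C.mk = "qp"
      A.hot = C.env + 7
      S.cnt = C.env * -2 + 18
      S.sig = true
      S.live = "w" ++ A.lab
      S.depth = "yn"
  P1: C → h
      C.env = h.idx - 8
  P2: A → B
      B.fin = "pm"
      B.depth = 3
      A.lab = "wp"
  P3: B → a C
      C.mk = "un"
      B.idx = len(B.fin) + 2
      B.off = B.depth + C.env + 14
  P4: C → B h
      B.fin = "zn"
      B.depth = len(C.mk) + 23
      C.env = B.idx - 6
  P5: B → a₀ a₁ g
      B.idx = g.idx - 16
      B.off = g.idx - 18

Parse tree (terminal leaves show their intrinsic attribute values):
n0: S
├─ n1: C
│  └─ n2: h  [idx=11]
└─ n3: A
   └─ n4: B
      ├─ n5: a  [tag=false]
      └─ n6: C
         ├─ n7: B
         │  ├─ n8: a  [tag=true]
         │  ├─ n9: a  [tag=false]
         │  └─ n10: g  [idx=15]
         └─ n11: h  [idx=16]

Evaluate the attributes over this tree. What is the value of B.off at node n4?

1. n1.mk = "qp"  ["qp"]
2. n2.idx = 11  [terminal]
3. n1.env = 3  [h.idx - 8]
4. n3.hot = 10  [C.env + 7]
5. n4.fin = "pm"  ["pm"]
6. n4.depth = 3  [3]
7. n5.tag = false  [terminal]
8. n6.mk = "un"  ["un"]
9. n7.fin = "zn"  ["zn"]
10. n7.depth = 25  [len(C.mk) + 23]
11. n8.tag = true  [terminal]
12. n9.tag = false  [terminal]
13. n10.idx = 15  [terminal]
14. n7.idx = -1  [g.idx - 16]
15. n7.off = -3  [g.idx - 18]
16. n11.idx = 16  [terminal]
17. n6.env = -7  [B.idx - 6]
18. n4.idx = 4  [len(B.fin) + 2]
19. n4.off = 10  [B.depth + C.env + 14]
20. n3.lab = "wp"  ["wp"]
21. n0.cnt = 12  [C.env * -2 + 18]
22. n0.sig = true  [true]
23. n0.live = "wwp"  ["w" ++ A.lab]
24. n0.depth = "yn"  ["yn"]

10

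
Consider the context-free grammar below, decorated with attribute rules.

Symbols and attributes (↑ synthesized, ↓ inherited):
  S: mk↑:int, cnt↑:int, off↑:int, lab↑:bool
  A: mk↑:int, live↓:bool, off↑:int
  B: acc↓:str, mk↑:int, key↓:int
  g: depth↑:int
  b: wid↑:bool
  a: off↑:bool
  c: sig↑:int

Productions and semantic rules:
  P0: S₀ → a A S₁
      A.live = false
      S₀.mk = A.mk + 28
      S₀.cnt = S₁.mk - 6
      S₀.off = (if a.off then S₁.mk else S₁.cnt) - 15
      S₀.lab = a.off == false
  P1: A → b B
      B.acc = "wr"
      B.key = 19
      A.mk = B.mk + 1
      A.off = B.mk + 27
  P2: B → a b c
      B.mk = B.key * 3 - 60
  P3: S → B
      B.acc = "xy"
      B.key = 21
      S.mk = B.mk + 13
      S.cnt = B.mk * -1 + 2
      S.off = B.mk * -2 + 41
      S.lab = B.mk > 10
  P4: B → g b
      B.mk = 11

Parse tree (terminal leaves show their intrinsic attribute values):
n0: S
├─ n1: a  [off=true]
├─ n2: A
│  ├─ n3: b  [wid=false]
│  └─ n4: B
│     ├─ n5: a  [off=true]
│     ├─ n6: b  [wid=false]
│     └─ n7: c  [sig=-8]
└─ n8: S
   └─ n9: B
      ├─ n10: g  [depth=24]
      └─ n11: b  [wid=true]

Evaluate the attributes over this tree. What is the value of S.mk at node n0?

1. n1.off = true  [terminal]
2. n2.live = false  [false]
3. n3.wid = false  [terminal]
4. n4.acc = "wr"  ["wr"]
5. n4.key = 19  [19]
6. n5.off = true  [terminal]
7. n6.wid = false  [terminal]
8. n7.sig = -8  [terminal]
9. n4.mk = -3  [B.key * 3 - 60]
10. n2.mk = -2  [B.mk + 1]
11. n2.off = 24  [B.mk + 27]
12. n9.acc = "xy"  ["xy"]
13. n9.key = 21  [21]
14. n10.depth = 24  [terminal]
15. n11.wid = true  [terminal]
16. n9.mk = 11  [11]
17. n8.mk = 24  [B.mk + 13]
18. n8.cnt = -9  [B.mk * -1 + 2]
19. n8.off = 19  [B.mk * -2 + 41]
20. n8.lab = true  [B.mk > 10]
21. n0.mk = 26  [A.mk + 28]
22. n0.cnt = 18  [S₁.mk - 6]
23. n0.off = 9  [(if a.off then S₁.mk else S₁.cnt) - 15]
24. n0.lab = false  [a.off == false]

26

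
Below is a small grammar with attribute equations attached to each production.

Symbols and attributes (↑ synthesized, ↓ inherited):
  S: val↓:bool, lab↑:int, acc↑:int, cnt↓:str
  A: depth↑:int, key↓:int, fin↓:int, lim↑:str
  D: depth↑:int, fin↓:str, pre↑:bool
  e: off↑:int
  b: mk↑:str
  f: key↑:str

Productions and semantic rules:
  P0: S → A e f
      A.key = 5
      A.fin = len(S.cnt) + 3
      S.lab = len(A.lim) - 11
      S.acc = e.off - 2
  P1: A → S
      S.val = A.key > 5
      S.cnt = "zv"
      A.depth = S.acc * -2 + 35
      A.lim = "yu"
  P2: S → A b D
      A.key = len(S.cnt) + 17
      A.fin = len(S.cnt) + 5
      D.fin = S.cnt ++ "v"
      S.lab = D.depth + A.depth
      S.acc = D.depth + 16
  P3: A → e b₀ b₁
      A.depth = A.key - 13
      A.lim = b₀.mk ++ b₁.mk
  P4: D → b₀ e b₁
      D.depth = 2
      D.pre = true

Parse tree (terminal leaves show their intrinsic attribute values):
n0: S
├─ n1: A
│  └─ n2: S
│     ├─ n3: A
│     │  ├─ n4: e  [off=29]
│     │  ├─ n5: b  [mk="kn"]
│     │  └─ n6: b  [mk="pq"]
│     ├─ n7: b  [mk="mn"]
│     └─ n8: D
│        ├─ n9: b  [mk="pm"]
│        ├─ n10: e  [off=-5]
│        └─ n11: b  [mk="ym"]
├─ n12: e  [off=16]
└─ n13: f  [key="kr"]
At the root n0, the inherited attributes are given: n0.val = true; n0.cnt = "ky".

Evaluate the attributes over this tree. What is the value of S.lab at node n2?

1. n0.val = true  [given at root]
2. n0.cnt = "ky"  [given at root]
3. n1.key = 5  [5]
4. n1.fin = 5  [len(S.cnt) + 3]
5. n2.val = false  [A.key > 5]
6. n2.cnt = "zv"  ["zv"]
7. n3.key = 19  [len(S.cnt) + 17]
8. n3.fin = 7  [len(S.cnt) + 5]
9. n4.off = 29  [terminal]
10. n5.mk = "kn"  [terminal]
11. n6.mk = "pq"  [terminal]
12. n3.depth = 6  [A.key - 13]
13. n3.lim = "knpq"  [b₀.mk ++ b₁.mk]
14. n7.mk = "mn"  [terminal]
15. n8.fin = "zvv"  [S.cnt ++ "v"]
16. n9.mk = "pm"  [terminal]
17. n10.off = -5  [terminal]
18. n11.mk = "ym"  [terminal]
19. n8.depth = 2  [2]
20. n8.pre = true  [true]
21. n2.lab = 8  [D.depth + A.depth]
22. n2.acc = 18  [D.depth + 16]
23. n1.depth = -1  [S.acc * -2 + 35]
24. n1.lim = "yu"  ["yu"]
25. n12.off = 16  [terminal]
26. n13.key = "kr"  [terminal]
27. n0.lab = -9  [len(A.lim) - 11]
28. n0.acc = 14  [e.off - 2]

8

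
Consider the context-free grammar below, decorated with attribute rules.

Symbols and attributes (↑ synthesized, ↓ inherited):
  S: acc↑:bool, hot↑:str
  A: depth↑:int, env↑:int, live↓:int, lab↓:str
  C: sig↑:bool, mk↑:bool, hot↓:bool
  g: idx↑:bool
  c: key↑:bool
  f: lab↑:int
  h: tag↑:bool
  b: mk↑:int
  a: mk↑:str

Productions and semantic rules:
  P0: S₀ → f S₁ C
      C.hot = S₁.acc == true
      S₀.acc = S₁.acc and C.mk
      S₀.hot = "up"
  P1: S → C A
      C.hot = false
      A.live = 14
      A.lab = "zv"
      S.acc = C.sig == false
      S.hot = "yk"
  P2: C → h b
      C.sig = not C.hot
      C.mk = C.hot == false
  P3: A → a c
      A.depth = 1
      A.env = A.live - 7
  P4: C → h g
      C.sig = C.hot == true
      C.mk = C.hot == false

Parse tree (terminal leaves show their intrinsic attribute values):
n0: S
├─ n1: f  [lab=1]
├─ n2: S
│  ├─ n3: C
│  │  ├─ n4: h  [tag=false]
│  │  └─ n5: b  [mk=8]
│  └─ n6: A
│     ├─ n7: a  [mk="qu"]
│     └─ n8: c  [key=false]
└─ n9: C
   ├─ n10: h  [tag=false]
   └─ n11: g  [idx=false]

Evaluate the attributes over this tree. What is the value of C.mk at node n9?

1. n1.lab = 1  [terminal]
2. n3.hot = false  [false]
3. n4.tag = false  [terminal]
4. n5.mk = 8  [terminal]
5. n3.sig = true  [not C.hot]
6. n3.mk = true  [C.hot == false]
7. n6.live = 14  [14]
8. n6.lab = "zv"  ["zv"]
9. n7.mk = "qu"  [terminal]
10. n8.key = false  [terminal]
11. n6.depth = 1  [1]
12. n6.env = 7  [A.live - 7]
13. n2.acc = false  [C.sig == false]
14. n2.hot = "yk"  ["yk"]
15. n9.hot = false  [S₁.acc == true]
16. n10.tag = false  [terminal]
17. n11.idx = false  [terminal]
18. n9.sig = false  [C.hot == true]
19. n9.mk = true  [C.hot == false]
20. n0.acc = false  [S₁.acc and C.mk]
21. n0.hot = "up"  ["up"]

true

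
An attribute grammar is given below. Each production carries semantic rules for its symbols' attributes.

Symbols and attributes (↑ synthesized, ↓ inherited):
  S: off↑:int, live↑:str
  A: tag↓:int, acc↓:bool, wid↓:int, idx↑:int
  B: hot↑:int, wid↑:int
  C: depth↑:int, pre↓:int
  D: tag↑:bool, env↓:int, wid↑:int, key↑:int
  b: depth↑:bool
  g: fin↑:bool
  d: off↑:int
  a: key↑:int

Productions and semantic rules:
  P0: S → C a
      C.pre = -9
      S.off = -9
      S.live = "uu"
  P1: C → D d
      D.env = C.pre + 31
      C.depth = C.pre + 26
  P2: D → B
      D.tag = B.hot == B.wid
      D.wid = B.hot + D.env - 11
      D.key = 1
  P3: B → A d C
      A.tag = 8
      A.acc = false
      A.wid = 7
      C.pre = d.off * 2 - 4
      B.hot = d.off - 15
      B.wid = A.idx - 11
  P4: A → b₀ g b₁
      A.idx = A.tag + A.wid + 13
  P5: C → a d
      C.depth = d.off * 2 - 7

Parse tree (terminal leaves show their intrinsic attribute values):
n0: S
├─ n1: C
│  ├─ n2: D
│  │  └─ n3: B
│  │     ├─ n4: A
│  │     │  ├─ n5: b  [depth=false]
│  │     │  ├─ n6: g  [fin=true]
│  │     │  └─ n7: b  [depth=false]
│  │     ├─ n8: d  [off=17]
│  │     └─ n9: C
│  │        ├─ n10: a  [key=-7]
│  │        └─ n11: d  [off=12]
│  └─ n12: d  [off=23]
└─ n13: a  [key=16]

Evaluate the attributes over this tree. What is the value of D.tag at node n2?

false

1. n1.pre = -9  [-9]
2. n2.env = 22  [C.pre + 31]
3. n4.tag = 8  [8]
4. n4.acc = false  [false]
5. n4.wid = 7  [7]
6. n5.depth = false  [terminal]
7. n6.fin = true  [terminal]
8. n7.depth = false  [terminal]
9. n4.idx = 28  [A.tag + A.wid + 13]
10. n8.off = 17  [terminal]
11. n9.pre = 30  [d.off * 2 - 4]
12. n10.key = -7  [terminal]
13. n11.off = 12  [terminal]
14. n9.depth = 17  [d.off * 2 - 7]
15. n3.hot = 2  [d.off - 15]
16. n3.wid = 17  [A.idx - 11]
17. n2.tag = false  [B.hot == B.wid]
18. n2.wid = 13  [B.hot + D.env - 11]
19. n2.key = 1  [1]
20. n12.off = 23  [terminal]
21. n1.depth = 17  [C.pre + 26]
22. n13.key = 16  [terminal]
23. n0.off = -9  [-9]
24. n0.live = "uu"  ["uu"]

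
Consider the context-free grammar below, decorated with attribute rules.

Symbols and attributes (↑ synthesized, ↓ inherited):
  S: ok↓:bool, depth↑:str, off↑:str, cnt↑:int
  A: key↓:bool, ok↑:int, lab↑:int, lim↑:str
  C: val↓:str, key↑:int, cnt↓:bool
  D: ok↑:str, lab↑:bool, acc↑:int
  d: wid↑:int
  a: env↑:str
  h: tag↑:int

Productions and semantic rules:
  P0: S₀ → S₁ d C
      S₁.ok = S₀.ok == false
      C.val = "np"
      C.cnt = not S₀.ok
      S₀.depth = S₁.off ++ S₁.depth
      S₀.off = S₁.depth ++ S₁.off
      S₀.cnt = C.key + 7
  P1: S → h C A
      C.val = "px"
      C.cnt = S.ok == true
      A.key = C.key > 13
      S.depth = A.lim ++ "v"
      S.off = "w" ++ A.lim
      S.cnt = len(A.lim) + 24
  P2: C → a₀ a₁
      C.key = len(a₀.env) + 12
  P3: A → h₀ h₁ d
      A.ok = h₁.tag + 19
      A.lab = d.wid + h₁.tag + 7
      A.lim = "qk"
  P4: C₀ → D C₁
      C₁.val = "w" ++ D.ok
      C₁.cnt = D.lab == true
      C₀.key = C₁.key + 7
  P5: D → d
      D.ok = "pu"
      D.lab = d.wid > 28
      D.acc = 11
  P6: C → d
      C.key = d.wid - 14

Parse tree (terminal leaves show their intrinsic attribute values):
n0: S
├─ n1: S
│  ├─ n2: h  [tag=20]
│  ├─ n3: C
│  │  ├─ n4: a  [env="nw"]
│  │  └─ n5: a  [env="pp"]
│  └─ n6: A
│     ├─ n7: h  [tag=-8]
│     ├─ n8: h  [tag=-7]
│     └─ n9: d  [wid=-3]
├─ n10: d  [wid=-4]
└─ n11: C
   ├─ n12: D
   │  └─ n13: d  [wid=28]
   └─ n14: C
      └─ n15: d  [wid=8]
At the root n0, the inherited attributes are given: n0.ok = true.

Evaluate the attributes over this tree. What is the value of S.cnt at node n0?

8

1. n0.ok = true  [given at root]
2. n1.ok = false  [S₀.ok == false]
3. n2.tag = 20  [terminal]
4. n3.val = "px"  ["px"]
5. n3.cnt = false  [S.ok == true]
6. n4.env = "nw"  [terminal]
7. n5.env = "pp"  [terminal]
8. n3.key = 14  [len(a₀.env) + 12]
9. n6.key = true  [C.key > 13]
10. n7.tag = -8  [terminal]
11. n8.tag = -7  [terminal]
12. n9.wid = -3  [terminal]
13. n6.ok = 12  [h₁.tag + 19]
14. n6.lab = -3  [d.wid + h₁.tag + 7]
15. n6.lim = "qk"  ["qk"]
16. n1.depth = "qkv"  [A.lim ++ "v"]
17. n1.off = "wqk"  ["w" ++ A.lim]
18. n1.cnt = 26  [len(A.lim) + 24]
19. n10.wid = -4  [terminal]
20. n11.val = "np"  ["np"]
21. n11.cnt = false  [not S₀.ok]
22. n13.wid = 28  [terminal]
23. n12.ok = "pu"  ["pu"]
24. n12.lab = false  [d.wid > 28]
25. n12.acc = 11  [11]
26. n14.val = "wpu"  ["w" ++ D.ok]
27. n14.cnt = false  [D.lab == true]
28. n15.wid = 8  [terminal]
29. n14.key = -6  [d.wid - 14]
30. n11.key = 1  [C₁.key + 7]
31. n0.depth = "wqkqkv"  [S₁.off ++ S₁.depth]
32. n0.off = "qkvwqk"  [S₁.depth ++ S₁.off]
33. n0.cnt = 8  [C.key + 7]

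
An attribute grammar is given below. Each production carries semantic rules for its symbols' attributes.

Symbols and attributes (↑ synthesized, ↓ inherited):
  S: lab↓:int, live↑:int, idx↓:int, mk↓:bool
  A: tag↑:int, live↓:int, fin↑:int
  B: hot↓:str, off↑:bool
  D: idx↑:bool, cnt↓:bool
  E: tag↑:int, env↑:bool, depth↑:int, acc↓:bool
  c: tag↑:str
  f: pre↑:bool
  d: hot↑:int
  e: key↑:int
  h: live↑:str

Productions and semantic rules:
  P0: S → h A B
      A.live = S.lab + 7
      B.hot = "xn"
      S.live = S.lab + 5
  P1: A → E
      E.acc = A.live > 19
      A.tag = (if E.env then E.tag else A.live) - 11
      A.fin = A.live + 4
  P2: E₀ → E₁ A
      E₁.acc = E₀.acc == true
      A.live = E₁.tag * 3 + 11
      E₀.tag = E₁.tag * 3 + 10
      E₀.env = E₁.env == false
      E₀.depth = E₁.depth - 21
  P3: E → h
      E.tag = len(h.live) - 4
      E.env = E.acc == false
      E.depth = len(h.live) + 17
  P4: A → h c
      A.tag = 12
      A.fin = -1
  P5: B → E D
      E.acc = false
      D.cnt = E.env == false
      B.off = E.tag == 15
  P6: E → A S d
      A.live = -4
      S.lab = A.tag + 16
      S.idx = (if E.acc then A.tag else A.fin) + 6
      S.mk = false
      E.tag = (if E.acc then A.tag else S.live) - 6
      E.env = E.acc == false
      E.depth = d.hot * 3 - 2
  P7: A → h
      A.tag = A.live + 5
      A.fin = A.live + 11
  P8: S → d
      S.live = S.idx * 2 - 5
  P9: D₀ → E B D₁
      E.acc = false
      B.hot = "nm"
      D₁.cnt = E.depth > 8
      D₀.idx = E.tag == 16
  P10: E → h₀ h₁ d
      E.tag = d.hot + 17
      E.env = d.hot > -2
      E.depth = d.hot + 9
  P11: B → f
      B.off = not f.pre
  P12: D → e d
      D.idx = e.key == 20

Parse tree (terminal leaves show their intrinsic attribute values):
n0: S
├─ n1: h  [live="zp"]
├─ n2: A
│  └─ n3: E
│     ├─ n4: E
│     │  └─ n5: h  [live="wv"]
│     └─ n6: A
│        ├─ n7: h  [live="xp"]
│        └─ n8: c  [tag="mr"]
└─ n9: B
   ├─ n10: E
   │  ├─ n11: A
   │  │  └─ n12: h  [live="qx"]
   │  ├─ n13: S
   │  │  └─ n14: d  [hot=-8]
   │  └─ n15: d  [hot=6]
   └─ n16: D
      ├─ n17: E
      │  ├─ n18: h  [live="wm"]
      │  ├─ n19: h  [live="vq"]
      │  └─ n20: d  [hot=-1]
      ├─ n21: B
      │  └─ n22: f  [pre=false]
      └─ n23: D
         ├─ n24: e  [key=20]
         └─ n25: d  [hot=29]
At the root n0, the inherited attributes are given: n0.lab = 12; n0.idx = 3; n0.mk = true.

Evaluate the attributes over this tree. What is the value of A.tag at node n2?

1. n0.lab = 12  [given at root]
2. n0.idx = 3  [given at root]
3. n0.mk = true  [given at root]
4. n1.live = "zp"  [terminal]
5. n2.live = 19  [S.lab + 7]
6. n3.acc = false  [A.live > 19]
7. n4.acc = false  [E₀.acc == true]
8. n5.live = "wv"  [terminal]
9. n4.tag = -2  [len(h.live) - 4]
10. n4.env = true  [E.acc == false]
11. n4.depth = 19  [len(h.live) + 17]
12. n6.live = 5  [E₁.tag * 3 + 11]
13. n7.live = "xp"  [terminal]
14. n8.tag = "mr"  [terminal]
15. n6.tag = 12  [12]
16. n6.fin = -1  [-1]
17. n3.tag = 4  [E₁.tag * 3 + 10]
18. n3.env = false  [E₁.env == false]
19. n3.depth = -2  [E₁.depth - 21]
20. n2.tag = 8  [(if E.env then E.tag else A.live) - 11]
21. n2.fin = 23  [A.live + 4]
22. n9.hot = "xn"  ["xn"]
23. n10.acc = false  [false]
24. n11.live = -4  [-4]
25. n12.live = "qx"  [terminal]
26. n11.tag = 1  [A.live + 5]
27. n11.fin = 7  [A.live + 11]
28. n13.lab = 17  [A.tag + 16]
29. n13.idx = 13  [(if E.acc then A.tag else A.fin) + 6]
30. n13.mk = false  [false]
31. n14.hot = -8  [terminal]
32. n13.live = 21  [S.idx * 2 - 5]
33. n15.hot = 6  [terminal]
34. n10.tag = 15  [(if E.acc then A.tag else S.live) - 6]
35. n10.env = true  [E.acc == false]
36. n10.depth = 16  [d.hot * 3 - 2]
37. n16.cnt = false  [E.env == false]
38. n17.acc = false  [false]
39. n18.live = "wm"  [terminal]
40. n19.live = "vq"  [terminal]
41. n20.hot = -1  [terminal]
42. n17.tag = 16  [d.hot + 17]
43. n17.env = true  [d.hot > -2]
44. n17.depth = 8  [d.hot + 9]
45. n21.hot = "nm"  ["nm"]
46. n22.pre = false  [terminal]
47. n21.off = true  [not f.pre]
48. n23.cnt = false  [E.depth > 8]
49. n24.key = 20  [terminal]
50. n25.hot = 29  [terminal]
51. n23.idx = true  [e.key == 20]
52. n16.idx = true  [E.tag == 16]
53. n9.off = true  [E.tag == 15]
54. n0.live = 17  [S.lab + 5]

8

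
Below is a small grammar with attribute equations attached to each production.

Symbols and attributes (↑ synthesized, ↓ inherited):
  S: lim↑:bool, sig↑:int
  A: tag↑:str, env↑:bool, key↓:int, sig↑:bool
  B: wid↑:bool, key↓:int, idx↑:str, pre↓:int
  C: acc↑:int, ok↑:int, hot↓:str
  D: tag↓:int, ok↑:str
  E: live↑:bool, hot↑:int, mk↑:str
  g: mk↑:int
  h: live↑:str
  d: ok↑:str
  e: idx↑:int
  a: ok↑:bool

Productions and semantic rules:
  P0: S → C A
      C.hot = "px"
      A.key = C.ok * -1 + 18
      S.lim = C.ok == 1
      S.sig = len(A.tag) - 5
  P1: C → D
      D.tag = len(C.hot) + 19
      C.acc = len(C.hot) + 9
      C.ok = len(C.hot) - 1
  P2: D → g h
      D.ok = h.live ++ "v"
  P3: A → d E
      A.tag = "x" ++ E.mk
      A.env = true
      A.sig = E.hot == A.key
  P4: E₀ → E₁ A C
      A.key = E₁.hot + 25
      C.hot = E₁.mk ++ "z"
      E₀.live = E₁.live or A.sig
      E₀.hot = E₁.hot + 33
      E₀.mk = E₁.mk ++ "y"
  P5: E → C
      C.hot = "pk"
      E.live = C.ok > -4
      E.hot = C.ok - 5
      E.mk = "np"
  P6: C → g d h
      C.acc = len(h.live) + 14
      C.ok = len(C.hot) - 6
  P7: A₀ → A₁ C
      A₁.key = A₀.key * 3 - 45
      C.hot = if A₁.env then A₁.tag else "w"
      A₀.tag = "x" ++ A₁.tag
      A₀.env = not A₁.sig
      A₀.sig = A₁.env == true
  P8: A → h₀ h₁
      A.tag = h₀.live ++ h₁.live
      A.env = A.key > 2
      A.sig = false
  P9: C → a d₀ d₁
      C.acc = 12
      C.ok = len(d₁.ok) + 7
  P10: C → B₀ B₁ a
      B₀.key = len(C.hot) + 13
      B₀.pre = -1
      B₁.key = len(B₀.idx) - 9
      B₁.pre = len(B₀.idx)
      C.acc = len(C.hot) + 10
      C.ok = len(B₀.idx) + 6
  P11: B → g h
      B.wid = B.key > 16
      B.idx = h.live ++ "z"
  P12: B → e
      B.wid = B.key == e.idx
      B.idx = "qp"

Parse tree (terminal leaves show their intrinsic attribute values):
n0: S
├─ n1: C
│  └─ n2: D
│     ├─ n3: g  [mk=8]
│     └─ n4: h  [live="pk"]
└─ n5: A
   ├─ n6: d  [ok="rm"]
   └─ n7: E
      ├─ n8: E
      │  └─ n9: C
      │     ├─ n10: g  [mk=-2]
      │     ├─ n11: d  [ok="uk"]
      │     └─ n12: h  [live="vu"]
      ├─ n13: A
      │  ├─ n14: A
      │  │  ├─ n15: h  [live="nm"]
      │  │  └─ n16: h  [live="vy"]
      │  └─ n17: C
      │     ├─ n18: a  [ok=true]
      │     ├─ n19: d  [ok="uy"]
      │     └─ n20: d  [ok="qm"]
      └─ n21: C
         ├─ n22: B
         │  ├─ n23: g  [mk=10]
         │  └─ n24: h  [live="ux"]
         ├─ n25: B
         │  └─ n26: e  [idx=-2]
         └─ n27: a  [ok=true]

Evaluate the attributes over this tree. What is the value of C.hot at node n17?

1. n1.hot = "px"  ["px"]
2. n2.tag = 21  [len(C.hot) + 19]
3. n3.mk = 8  [terminal]
4. n4.live = "pk"  [terminal]
5. n2.ok = "pkv"  [h.live ++ "v"]
6. n1.acc = 11  [len(C.hot) + 9]
7. n1.ok = 1  [len(C.hot) - 1]
8. n5.key = 17  [C.ok * -1 + 18]
9. n6.ok = "rm"  [terminal]
10. n9.hot = "pk"  ["pk"]
11. n10.mk = -2  [terminal]
12. n11.ok = "uk"  [terminal]
13. n12.live = "vu"  [terminal]
14. n9.acc = 16  [len(h.live) + 14]
15. n9.ok = -4  [len(C.hot) - 6]
16. n8.live = false  [C.ok > -4]
17. n8.hot = -9  [C.ok - 5]
18. n8.mk = "np"  ["np"]
19. n13.key = 16  [E₁.hot + 25]
20. n14.key = 3  [A₀.key * 3 - 45]
21. n15.live = "nm"  [terminal]
22. n16.live = "vy"  [terminal]
23. n14.tag = "nmvy"  [h₀.live ++ h₁.live]
24. n14.env = true  [A.key > 2]
25. n14.sig = false  [false]
26. n17.hot = "nmvy"  [if A₁.env then A₁.tag else "w"]
27. n18.ok = true  [terminal]
28. n19.ok = "uy"  [terminal]
29. n20.ok = "qm"  [terminal]
30. n17.acc = 12  [12]
31. n17.ok = 9  [len(d₁.ok) + 7]
32. n13.tag = "xnmvy"  ["x" ++ A₁.tag]
33. n13.env = true  [not A₁.sig]
34. n13.sig = true  [A₁.env == true]
35. n21.hot = "npz"  [E₁.mk ++ "z"]
36. n22.key = 16  [len(C.hot) + 13]
37. n22.pre = -1  [-1]
38. n23.mk = 10  [terminal]
39. n24.live = "ux"  [terminal]
40. n22.wid = false  [B.key > 16]
41. n22.idx = "uxz"  [h.live ++ "z"]
42. n25.key = -6  [len(B₀.idx) - 9]
43. n25.pre = 3  [len(B₀.idx)]
44. n26.idx = -2  [terminal]
45. n25.wid = false  [B.key == e.idx]
46. n25.idx = "qp"  ["qp"]
47. n27.ok = true  [terminal]
48. n21.acc = 13  [len(C.hot) + 10]
49. n21.ok = 9  [len(B₀.idx) + 6]
50. n7.live = true  [E₁.live or A.sig]
51. n7.hot = 24  [E₁.hot + 33]
52. n7.mk = "npy"  [E₁.mk ++ "y"]
53. n5.tag = "xnpy"  ["x" ++ E.mk]
54. n5.env = true  [true]
55. n5.sig = false  [E.hot == A.key]
56. n0.lim = true  [C.ok == 1]
57. n0.sig = -1  [len(A.tag) - 5]

"nmvy"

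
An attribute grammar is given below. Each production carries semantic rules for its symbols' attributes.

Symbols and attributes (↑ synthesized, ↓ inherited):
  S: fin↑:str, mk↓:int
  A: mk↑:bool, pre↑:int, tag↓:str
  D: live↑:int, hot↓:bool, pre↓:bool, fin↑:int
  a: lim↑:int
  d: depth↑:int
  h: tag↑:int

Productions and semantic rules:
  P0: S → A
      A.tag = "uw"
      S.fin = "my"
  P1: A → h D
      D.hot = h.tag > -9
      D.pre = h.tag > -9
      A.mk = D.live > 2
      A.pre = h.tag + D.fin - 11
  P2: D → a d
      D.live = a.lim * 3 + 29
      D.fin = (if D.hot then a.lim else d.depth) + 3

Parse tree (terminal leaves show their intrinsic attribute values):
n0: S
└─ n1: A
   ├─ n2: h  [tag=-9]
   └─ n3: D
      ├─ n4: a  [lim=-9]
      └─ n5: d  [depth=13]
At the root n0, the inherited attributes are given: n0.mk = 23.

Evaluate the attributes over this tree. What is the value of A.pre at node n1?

-4

1. n0.mk = 23  [given at root]
2. n1.tag = "uw"  ["uw"]
3. n2.tag = -9  [terminal]
4. n3.hot = false  [h.tag > -9]
5. n3.pre = false  [h.tag > -9]
6. n4.lim = -9  [terminal]
7. n5.depth = 13  [terminal]
8. n3.live = 2  [a.lim * 3 + 29]
9. n3.fin = 16  [(if D.hot then a.lim else d.depth) + 3]
10. n1.mk = false  [D.live > 2]
11. n1.pre = -4  [h.tag + D.fin - 11]
12. n0.fin = "my"  ["my"]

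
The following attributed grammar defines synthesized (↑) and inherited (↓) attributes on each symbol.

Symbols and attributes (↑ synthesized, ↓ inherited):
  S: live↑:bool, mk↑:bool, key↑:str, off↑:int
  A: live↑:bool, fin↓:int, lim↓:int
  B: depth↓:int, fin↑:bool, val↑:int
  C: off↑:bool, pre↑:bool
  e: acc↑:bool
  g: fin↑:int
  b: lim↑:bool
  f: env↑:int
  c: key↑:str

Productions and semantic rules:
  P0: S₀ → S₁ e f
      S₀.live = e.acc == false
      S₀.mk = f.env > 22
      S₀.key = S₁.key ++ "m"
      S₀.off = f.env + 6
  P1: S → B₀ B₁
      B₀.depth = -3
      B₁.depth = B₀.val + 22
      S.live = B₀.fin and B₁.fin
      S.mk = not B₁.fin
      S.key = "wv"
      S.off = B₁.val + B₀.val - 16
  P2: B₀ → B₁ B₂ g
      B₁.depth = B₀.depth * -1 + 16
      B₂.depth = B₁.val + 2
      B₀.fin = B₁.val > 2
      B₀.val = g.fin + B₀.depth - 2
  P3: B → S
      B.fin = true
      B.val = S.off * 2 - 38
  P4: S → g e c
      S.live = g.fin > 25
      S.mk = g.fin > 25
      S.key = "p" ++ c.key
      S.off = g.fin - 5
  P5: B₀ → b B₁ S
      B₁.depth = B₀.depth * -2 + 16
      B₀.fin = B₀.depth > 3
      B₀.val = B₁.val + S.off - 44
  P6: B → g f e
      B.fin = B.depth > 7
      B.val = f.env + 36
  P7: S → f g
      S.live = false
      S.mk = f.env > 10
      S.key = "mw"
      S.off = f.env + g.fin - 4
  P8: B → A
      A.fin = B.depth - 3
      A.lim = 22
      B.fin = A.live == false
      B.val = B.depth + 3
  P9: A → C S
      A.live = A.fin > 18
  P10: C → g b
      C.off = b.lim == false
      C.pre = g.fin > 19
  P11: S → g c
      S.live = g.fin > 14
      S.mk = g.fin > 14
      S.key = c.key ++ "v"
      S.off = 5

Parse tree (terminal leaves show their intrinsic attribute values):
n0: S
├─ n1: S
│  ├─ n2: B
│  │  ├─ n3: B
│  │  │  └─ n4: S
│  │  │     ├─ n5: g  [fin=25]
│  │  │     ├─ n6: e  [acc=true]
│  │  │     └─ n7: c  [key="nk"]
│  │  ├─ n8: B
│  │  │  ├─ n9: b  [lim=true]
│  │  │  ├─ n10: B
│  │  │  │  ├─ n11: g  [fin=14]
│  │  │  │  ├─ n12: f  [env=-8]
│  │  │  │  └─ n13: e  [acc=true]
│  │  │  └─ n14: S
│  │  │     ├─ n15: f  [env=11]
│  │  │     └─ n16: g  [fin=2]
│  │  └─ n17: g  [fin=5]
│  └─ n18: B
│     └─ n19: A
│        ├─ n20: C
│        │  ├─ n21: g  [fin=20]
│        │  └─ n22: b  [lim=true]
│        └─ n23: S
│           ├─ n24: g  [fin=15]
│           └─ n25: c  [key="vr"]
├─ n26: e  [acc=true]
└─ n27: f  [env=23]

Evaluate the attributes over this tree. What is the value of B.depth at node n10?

8

1. n2.depth = -3  [-3]
2. n3.depth = 19  [B₀.depth * -1 + 16]
3. n5.fin = 25  [terminal]
4. n6.acc = true  [terminal]
5. n7.key = "nk"  [terminal]
6. n4.live = false  [g.fin > 25]
7. n4.mk = false  [g.fin > 25]
8. n4.key = "pnk"  ["p" ++ c.key]
9. n4.off = 20  [g.fin - 5]
10. n3.fin = true  [true]
11. n3.val = 2  [S.off * 2 - 38]
12. n8.depth = 4  [B₁.val + 2]
13. n9.lim = true  [terminal]
14. n10.depth = 8  [B₀.depth * -2 + 16]
15. n11.fin = 14  [terminal]
16. n12.env = -8  [terminal]
17. n13.acc = true  [terminal]
18. n10.fin = true  [B.depth > 7]
19. n10.val = 28  [f.env + 36]
20. n15.env = 11  [terminal]
21. n16.fin = 2  [terminal]
22. n14.live = false  [false]
23. n14.mk = true  [f.env > 10]
24. n14.key = "mw"  ["mw"]
25. n14.off = 9  [f.env + g.fin - 4]
26. n8.fin = true  [B₀.depth > 3]
27. n8.val = -7  [B₁.val + S.off - 44]
28. n17.fin = 5  [terminal]
29. n2.fin = false  [B₁.val > 2]
30. n2.val = 0  [g.fin + B₀.depth - 2]
31. n18.depth = 22  [B₀.val + 22]
32. n19.fin = 19  [B.depth - 3]
33. n19.lim = 22  [22]
34. n21.fin = 20  [terminal]
35. n22.lim = true  [terminal]
36. n20.off = false  [b.lim == false]
37. n20.pre = true  [g.fin > 19]
38. n24.fin = 15  [terminal]
39. n25.key = "vr"  [terminal]
40. n23.live = true  [g.fin > 14]
41. n23.mk = true  [g.fin > 14]
42. n23.key = "vrv"  [c.key ++ "v"]
43. n23.off = 5  [5]
44. n19.live = true  [A.fin > 18]
45. n18.fin = false  [A.live == false]
46. n18.val = 25  [B.depth + 3]
47. n1.live = false  [B₀.fin and B₁.fin]
48. n1.mk = true  [not B₁.fin]
49. n1.key = "wv"  ["wv"]
50. n1.off = 9  [B₁.val + B₀.val - 16]
51. n26.acc = true  [terminal]
52. n27.env = 23  [terminal]
53. n0.live = false  [e.acc == false]
54. n0.mk = true  [f.env > 22]
55. n0.key = "wvm"  [S₁.key ++ "m"]
56. n0.off = 29  [f.env + 6]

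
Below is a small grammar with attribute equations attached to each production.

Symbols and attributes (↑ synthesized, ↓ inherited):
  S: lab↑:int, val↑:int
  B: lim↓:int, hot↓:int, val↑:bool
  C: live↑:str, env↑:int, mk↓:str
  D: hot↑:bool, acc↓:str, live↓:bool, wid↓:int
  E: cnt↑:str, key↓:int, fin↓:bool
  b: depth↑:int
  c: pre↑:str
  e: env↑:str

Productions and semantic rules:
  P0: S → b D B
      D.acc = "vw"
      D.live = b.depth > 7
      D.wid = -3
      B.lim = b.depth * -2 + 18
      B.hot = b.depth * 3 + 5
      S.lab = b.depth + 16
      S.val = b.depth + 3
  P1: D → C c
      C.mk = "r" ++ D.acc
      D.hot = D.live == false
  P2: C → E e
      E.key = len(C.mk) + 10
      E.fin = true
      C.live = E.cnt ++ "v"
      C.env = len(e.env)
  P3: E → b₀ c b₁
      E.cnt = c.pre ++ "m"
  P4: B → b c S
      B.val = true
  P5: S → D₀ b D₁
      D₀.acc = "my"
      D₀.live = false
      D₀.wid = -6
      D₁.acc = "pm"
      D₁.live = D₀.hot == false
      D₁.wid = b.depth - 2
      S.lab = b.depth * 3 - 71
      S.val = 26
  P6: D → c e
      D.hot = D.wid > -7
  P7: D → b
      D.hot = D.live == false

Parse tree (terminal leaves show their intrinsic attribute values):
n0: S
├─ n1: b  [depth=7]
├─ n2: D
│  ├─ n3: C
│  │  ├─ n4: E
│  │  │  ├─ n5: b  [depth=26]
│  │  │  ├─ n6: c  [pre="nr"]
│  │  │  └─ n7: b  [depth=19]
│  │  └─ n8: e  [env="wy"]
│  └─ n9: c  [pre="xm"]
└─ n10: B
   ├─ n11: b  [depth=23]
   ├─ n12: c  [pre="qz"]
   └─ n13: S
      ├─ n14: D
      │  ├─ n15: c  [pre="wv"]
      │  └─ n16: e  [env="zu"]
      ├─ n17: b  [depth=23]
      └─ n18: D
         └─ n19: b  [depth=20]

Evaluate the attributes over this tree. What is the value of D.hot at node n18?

true

1. n1.depth = 7  [terminal]
2. n2.acc = "vw"  ["vw"]
3. n2.live = false  [b.depth > 7]
4. n2.wid = -3  [-3]
5. n3.mk = "rvw"  ["r" ++ D.acc]
6. n4.key = 13  [len(C.mk) + 10]
7. n4.fin = true  [true]
8. n5.depth = 26  [terminal]
9. n6.pre = "nr"  [terminal]
10. n7.depth = 19  [terminal]
11. n4.cnt = "nrm"  [c.pre ++ "m"]
12. n8.env = "wy"  [terminal]
13. n3.live = "nrmv"  [E.cnt ++ "v"]
14. n3.env = 2  [len(e.env)]
15. n9.pre = "xm"  [terminal]
16. n2.hot = true  [D.live == false]
17. n10.lim = 4  [b.depth * -2 + 18]
18. n10.hot = 26  [b.depth * 3 + 5]
19. n11.depth = 23  [terminal]
20. n12.pre = "qz"  [terminal]
21. n14.acc = "my"  ["my"]
22. n14.live = false  [false]
23. n14.wid = -6  [-6]
24. n15.pre = "wv"  [terminal]
25. n16.env = "zu"  [terminal]
26. n14.hot = true  [D.wid > -7]
27. n17.depth = 23  [terminal]
28. n18.acc = "pm"  ["pm"]
29. n18.live = false  [D₀.hot == false]
30. n18.wid = 21  [b.depth - 2]
31. n19.depth = 20  [terminal]
32. n18.hot = true  [D.live == false]
33. n13.lab = -2  [b.depth * 3 - 71]
34. n13.val = 26  [26]
35. n10.val = true  [true]
36. n0.lab = 23  [b.depth + 16]
37. n0.val = 10  [b.depth + 3]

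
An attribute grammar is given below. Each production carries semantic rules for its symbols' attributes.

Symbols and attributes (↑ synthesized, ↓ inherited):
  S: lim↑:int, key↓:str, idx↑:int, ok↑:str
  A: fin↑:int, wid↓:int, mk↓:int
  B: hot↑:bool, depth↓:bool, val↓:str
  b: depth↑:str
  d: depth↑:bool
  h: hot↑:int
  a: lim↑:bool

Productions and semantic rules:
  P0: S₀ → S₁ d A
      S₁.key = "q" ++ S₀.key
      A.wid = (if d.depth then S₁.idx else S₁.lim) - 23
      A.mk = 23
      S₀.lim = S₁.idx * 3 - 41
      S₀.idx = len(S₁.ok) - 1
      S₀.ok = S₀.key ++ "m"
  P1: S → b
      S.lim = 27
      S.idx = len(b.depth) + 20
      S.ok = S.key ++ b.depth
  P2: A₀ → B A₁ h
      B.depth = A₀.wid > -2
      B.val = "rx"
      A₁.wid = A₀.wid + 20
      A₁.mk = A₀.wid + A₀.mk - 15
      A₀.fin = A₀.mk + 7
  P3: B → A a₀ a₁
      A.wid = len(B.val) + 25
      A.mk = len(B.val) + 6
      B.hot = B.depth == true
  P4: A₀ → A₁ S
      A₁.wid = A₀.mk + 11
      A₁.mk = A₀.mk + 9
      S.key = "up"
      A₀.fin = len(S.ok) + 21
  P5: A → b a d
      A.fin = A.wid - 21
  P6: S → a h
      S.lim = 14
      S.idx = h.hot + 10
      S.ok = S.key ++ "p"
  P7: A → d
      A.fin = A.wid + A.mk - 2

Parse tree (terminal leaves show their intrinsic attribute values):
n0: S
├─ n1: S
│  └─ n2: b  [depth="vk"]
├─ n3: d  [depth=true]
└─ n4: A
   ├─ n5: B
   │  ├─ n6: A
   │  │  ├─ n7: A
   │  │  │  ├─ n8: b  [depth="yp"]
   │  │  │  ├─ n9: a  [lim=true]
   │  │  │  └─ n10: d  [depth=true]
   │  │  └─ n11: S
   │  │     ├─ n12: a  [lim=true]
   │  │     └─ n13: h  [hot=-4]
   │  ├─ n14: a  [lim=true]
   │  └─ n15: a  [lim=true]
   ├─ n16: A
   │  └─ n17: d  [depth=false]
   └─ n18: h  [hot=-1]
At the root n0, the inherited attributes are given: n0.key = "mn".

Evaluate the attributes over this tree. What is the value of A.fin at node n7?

-2

1. n0.key = "mn"  [given at root]
2. n1.key = "qmn"  ["q" ++ S₀.key]
3. n2.depth = "vk"  [terminal]
4. n1.lim = 27  [27]
5. n1.idx = 22  [len(b.depth) + 20]
6. n1.ok = "qmnvk"  [S.key ++ b.depth]
7. n3.depth = true  [terminal]
8. n4.wid = -1  [(if d.depth then S₁.idx else S₁.lim) - 23]
9. n4.mk = 23  [23]
10. n5.depth = true  [A₀.wid > -2]
11. n5.val = "rx"  ["rx"]
12. n6.wid = 27  [len(B.val) + 25]
13. n6.mk = 8  [len(B.val) + 6]
14. n7.wid = 19  [A₀.mk + 11]
15. n7.mk = 17  [A₀.mk + 9]
16. n8.depth = "yp"  [terminal]
17. n9.lim = true  [terminal]
18. n10.depth = true  [terminal]
19. n7.fin = -2  [A.wid - 21]
20. n11.key = "up"  ["up"]
21. n12.lim = true  [terminal]
22. n13.hot = -4  [terminal]
23. n11.lim = 14  [14]
24. n11.idx = 6  [h.hot + 10]
25. n11.ok = "upp"  [S.key ++ "p"]
26. n6.fin = 24  [len(S.ok) + 21]
27. n14.lim = true  [terminal]
28. n15.lim = true  [terminal]
29. n5.hot = true  [B.depth == true]
30. n16.wid = 19  [A₀.wid + 20]
31. n16.mk = 7  [A₀.wid + A₀.mk - 15]
32. n17.depth = false  [terminal]
33. n16.fin = 24  [A.wid + A.mk - 2]
34. n18.hot = -1  [terminal]
35. n4.fin = 30  [A₀.mk + 7]
36. n0.lim = 25  [S₁.idx * 3 - 41]
37. n0.idx = 4  [len(S₁.ok) - 1]
38. n0.ok = "mnm"  [S₀.key ++ "m"]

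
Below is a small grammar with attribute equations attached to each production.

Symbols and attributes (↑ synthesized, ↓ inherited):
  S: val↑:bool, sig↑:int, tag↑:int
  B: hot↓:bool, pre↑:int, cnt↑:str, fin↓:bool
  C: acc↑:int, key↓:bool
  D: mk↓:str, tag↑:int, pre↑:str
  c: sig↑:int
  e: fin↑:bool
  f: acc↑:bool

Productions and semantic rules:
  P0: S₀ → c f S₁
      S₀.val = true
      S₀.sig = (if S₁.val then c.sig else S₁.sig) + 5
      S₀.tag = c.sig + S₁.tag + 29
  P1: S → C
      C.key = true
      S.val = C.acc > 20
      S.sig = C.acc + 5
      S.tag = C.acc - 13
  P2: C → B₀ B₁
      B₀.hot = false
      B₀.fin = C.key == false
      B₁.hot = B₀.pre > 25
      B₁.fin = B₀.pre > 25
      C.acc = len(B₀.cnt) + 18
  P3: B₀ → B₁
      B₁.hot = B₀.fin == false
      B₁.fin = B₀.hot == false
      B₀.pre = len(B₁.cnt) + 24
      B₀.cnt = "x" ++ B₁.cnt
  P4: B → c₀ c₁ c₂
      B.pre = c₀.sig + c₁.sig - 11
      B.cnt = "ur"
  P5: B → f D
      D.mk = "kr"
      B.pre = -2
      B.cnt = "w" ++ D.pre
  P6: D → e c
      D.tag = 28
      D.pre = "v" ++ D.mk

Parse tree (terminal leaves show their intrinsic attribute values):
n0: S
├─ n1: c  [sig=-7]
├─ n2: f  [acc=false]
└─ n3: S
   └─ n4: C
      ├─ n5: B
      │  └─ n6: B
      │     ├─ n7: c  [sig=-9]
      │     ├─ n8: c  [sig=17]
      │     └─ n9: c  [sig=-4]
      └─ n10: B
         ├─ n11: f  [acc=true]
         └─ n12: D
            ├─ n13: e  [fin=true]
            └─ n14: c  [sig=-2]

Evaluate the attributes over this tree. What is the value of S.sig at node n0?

1. n1.sig = -7  [terminal]
2. n2.acc = false  [terminal]
3. n4.key = true  [true]
4. n5.hot = false  [false]
5. n5.fin = false  [C.key == false]
6. n6.hot = true  [B₀.fin == false]
7. n6.fin = true  [B₀.hot == false]
8. n7.sig = -9  [terminal]
9. n8.sig = 17  [terminal]
10. n9.sig = -4  [terminal]
11. n6.pre = -3  [c₀.sig + c₁.sig - 11]
12. n6.cnt = "ur"  ["ur"]
13. n5.pre = 26  [len(B₁.cnt) + 24]
14. n5.cnt = "xur"  ["x" ++ B₁.cnt]
15. n10.hot = true  [B₀.pre > 25]
16. n10.fin = true  [B₀.pre > 25]
17. n11.acc = true  [terminal]
18. n12.mk = "kr"  ["kr"]
19. n13.fin = true  [terminal]
20. n14.sig = -2  [terminal]
21. n12.tag = 28  [28]
22. n12.pre = "vkr"  ["v" ++ D.mk]
23. n10.pre = -2  [-2]
24. n10.cnt = "wvkr"  ["w" ++ D.pre]
25. n4.acc = 21  [len(B₀.cnt) + 18]
26. n3.val = true  [C.acc > 20]
27. n3.sig = 26  [C.acc + 5]
28. n3.tag = 8  [C.acc - 13]
29. n0.val = true  [true]
30. n0.sig = -2  [(if S₁.val then c.sig else S₁.sig) + 5]
31. n0.tag = 30  [c.sig + S₁.tag + 29]

-2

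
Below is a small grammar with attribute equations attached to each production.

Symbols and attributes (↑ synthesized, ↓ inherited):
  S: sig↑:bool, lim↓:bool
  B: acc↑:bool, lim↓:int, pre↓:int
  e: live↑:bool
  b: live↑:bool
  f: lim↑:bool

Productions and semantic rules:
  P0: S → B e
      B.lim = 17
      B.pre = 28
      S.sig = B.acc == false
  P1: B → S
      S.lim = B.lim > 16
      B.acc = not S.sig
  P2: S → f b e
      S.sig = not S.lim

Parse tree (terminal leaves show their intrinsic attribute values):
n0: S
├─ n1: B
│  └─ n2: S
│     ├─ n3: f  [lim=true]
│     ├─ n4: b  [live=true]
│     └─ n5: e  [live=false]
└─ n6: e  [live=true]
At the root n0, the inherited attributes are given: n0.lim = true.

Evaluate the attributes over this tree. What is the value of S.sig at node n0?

false

1. n0.lim = true  [given at root]
2. n1.lim = 17  [17]
3. n1.pre = 28  [28]
4. n2.lim = true  [B.lim > 16]
5. n3.lim = true  [terminal]
6. n4.live = true  [terminal]
7. n5.live = false  [terminal]
8. n2.sig = false  [not S.lim]
9. n1.acc = true  [not S.sig]
10. n6.live = true  [terminal]
11. n0.sig = false  [B.acc == false]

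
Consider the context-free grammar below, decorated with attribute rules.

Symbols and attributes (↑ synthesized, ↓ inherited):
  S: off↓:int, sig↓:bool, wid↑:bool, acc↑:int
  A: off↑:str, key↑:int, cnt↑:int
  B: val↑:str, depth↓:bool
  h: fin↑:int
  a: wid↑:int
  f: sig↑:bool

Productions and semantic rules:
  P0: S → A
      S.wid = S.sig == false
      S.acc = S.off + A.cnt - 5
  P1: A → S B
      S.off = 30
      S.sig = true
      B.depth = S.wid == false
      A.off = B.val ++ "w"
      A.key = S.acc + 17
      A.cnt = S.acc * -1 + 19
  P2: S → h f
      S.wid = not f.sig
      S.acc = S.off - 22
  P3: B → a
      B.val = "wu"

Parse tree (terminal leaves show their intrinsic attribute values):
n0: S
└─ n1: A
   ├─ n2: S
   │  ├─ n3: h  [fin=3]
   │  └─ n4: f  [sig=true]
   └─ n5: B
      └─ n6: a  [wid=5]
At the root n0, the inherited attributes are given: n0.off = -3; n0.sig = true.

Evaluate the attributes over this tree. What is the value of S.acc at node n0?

1. n0.off = -3  [given at root]
2. n0.sig = true  [given at root]
3. n2.off = 30  [30]
4. n2.sig = true  [true]
5. n3.fin = 3  [terminal]
6. n4.sig = true  [terminal]
7. n2.wid = false  [not f.sig]
8. n2.acc = 8  [S.off - 22]
9. n5.depth = true  [S.wid == false]
10. n6.wid = 5  [terminal]
11. n5.val = "wu"  ["wu"]
12. n1.off = "wuw"  [B.val ++ "w"]
13. n1.key = 25  [S.acc + 17]
14. n1.cnt = 11  [S.acc * -1 + 19]
15. n0.wid = false  [S.sig == false]
16. n0.acc = 3  [S.off + A.cnt - 5]

3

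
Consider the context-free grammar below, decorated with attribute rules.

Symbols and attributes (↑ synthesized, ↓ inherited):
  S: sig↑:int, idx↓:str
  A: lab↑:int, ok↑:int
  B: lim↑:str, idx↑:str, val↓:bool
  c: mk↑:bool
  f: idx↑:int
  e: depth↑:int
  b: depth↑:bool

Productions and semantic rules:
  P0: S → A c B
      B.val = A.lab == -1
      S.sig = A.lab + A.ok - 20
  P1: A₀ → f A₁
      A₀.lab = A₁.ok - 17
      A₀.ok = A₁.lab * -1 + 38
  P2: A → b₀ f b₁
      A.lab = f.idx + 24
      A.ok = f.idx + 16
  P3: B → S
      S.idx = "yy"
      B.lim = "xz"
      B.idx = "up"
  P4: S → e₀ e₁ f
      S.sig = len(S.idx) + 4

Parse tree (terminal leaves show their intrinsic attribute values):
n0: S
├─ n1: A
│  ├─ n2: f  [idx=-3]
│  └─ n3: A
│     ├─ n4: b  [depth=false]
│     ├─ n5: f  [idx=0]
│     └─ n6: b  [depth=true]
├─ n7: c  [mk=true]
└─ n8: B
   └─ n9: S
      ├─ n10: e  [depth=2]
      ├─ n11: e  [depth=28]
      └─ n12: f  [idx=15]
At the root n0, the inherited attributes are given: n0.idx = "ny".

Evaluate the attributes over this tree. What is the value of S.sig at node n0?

1. n0.idx = "ny"  [given at root]
2. n2.idx = -3  [terminal]
3. n4.depth = false  [terminal]
4. n5.idx = 0  [terminal]
5. n6.depth = true  [terminal]
6. n3.lab = 24  [f.idx + 24]
7. n3.ok = 16  [f.idx + 16]
8. n1.lab = -1  [A₁.ok - 17]
9. n1.ok = 14  [A₁.lab * -1 + 38]
10. n7.mk = true  [terminal]
11. n8.val = true  [A.lab == -1]
12. n9.idx = "yy"  ["yy"]
13. n10.depth = 2  [terminal]
14. n11.depth = 28  [terminal]
15. n12.idx = 15  [terminal]
16. n9.sig = 6  [len(S.idx) + 4]
17. n8.lim = "xz"  ["xz"]
18. n8.idx = "up"  ["up"]
19. n0.sig = -7  [A.lab + A.ok - 20]

-7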